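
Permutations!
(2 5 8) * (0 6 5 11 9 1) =(0 6 5 8 2 11 9 1) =[6, 0, 11, 3, 4, 8, 5, 7, 2, 1, 10, 9]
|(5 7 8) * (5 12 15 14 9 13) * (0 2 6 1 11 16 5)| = 14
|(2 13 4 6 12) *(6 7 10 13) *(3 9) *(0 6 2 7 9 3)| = 8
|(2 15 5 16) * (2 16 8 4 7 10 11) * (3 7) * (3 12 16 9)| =12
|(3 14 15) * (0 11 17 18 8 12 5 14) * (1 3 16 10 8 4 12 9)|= 15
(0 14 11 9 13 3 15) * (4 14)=[4, 1, 2, 15, 14, 5, 6, 7, 8, 13, 10, 9, 12, 3, 11, 0]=(0 4 14 11 9 13 3 15)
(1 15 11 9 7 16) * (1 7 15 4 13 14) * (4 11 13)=[0, 11, 2, 3, 4, 5, 6, 16, 8, 15, 10, 9, 12, 14, 1, 13, 7]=(1 11 9 15 13 14)(7 16)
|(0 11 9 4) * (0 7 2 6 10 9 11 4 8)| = 8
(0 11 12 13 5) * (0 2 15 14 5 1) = (0 11 12 13 1)(2 15 14 5) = [11, 0, 15, 3, 4, 2, 6, 7, 8, 9, 10, 12, 13, 1, 5, 14]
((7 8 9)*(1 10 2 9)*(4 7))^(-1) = (1 8 7 4 9 2 10)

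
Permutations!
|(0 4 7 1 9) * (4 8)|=6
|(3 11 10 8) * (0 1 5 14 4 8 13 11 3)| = |(0 1 5 14 4 8)(10 13 11)| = 6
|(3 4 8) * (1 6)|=6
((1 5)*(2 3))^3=(1 5)(2 3)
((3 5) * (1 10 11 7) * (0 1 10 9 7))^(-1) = (0 11 10 7 9 1)(3 5)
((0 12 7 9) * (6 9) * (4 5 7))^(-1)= ((0 12 4 5 7 6 9))^(-1)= (0 9 6 7 5 4 12)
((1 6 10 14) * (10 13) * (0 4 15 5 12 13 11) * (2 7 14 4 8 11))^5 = ((0 8 11)(1 6 2 7 14)(4 15 5 12 13 10))^5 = (0 11 8)(4 10 13 12 5 15)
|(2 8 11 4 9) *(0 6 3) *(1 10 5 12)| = 60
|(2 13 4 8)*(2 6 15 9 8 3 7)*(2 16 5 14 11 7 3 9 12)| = |(2 13 4 9 8 6 15 12)(5 14 11 7 16)| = 40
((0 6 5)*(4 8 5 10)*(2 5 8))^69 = (0 4)(2 6)(5 10)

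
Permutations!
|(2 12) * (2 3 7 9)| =5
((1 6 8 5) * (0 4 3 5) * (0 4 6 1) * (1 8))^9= (0 1 4 5 6 8 3)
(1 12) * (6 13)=[0, 12, 2, 3, 4, 5, 13, 7, 8, 9, 10, 11, 1, 6]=(1 12)(6 13)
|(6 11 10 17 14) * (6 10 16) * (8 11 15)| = |(6 15 8 11 16)(10 17 14)| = 15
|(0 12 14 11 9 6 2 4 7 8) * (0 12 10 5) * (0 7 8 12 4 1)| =|(0 10 5 7 12 14 11 9 6 2 1)(4 8)| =22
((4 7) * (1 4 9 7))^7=((1 4)(7 9))^7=(1 4)(7 9)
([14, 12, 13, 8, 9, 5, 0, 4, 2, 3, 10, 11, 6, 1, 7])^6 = (0 8)(1 4)(2 14)(3 6)(7 13)(9 12)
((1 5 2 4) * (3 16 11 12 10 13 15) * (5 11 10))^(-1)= ((1 11 12 5 2 4)(3 16 10 13 15))^(-1)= (1 4 2 5 12 11)(3 15 13 10 16)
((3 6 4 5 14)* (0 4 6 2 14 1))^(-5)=(0 1 5 4)(2 14 3)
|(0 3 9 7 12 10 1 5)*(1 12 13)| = |(0 3 9 7 13 1 5)(10 12)| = 14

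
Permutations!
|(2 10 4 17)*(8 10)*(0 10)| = |(0 10 4 17 2 8)| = 6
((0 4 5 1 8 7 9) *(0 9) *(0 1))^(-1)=(9)(0 5 4)(1 7 8)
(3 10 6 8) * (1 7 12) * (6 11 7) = (1 6 8 3 10 11 7 12) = [0, 6, 2, 10, 4, 5, 8, 12, 3, 9, 11, 7, 1]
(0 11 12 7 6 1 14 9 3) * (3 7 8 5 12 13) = (0 11 13 3)(1 14 9 7 6)(5 12 8) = [11, 14, 2, 0, 4, 12, 1, 6, 5, 7, 10, 13, 8, 3, 9]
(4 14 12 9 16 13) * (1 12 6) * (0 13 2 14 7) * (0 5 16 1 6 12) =[13, 0, 14, 3, 7, 16, 6, 5, 8, 1, 10, 11, 9, 4, 12, 15, 2] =(0 13 4 7 5 16 2 14 12 9 1)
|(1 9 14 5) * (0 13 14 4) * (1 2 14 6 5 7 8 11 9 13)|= 12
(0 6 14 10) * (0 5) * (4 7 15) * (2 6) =(0 2 6 14 10 5)(4 7 15) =[2, 1, 6, 3, 7, 0, 14, 15, 8, 9, 5, 11, 12, 13, 10, 4]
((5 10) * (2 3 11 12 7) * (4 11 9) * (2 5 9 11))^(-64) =((2 3 11 12 7 5 10 9 4))^(-64) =(2 4 9 10 5 7 12 11 3)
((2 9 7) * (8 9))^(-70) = ((2 8 9 7))^(-70) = (2 9)(7 8)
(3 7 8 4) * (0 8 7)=(0 8 4 3)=[8, 1, 2, 0, 3, 5, 6, 7, 4]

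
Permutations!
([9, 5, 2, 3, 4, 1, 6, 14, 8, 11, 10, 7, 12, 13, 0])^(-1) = (0 14 7 11 9)(1 5)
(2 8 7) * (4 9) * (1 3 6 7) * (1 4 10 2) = (1 3 6 7)(2 8 4 9 10) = [0, 3, 8, 6, 9, 5, 7, 1, 4, 10, 2]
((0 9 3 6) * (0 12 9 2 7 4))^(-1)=(0 4 7 2)(3 9 12 6)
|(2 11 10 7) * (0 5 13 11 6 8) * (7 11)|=14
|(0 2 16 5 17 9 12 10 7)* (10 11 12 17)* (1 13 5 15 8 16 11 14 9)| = 12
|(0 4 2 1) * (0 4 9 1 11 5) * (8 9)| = 8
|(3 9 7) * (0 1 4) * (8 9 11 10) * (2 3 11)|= 30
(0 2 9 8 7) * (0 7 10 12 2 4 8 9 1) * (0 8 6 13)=(0 4 6 13)(1 8 10 12 2)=[4, 8, 1, 3, 6, 5, 13, 7, 10, 9, 12, 11, 2, 0]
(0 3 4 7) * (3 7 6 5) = (0 7)(3 4 6 5) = [7, 1, 2, 4, 6, 3, 5, 0]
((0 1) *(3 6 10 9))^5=((0 1)(3 6 10 9))^5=(0 1)(3 6 10 9)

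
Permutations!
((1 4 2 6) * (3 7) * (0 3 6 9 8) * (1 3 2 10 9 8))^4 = (10)(0 2 8)(3 7 6)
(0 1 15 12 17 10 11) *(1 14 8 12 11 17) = (0 14 8 12 1 15 11)(10 17) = [14, 15, 2, 3, 4, 5, 6, 7, 12, 9, 17, 0, 1, 13, 8, 11, 16, 10]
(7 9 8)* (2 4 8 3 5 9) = (2 4 8 7)(3 5 9) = [0, 1, 4, 5, 8, 9, 6, 2, 7, 3]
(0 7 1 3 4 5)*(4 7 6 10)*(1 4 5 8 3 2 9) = (0 6 10 5)(1 2 9)(3 7 4 8) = [6, 2, 9, 7, 8, 0, 10, 4, 3, 1, 5]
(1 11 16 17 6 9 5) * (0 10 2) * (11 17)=(0 10 2)(1 17 6 9 5)(11 16)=[10, 17, 0, 3, 4, 1, 9, 7, 8, 5, 2, 16, 12, 13, 14, 15, 11, 6]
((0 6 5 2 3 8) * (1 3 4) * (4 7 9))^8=(0 3 4 7 5)(1 9 2 6 8)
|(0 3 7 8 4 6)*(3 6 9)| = 10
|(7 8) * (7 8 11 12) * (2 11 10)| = |(2 11 12 7 10)| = 5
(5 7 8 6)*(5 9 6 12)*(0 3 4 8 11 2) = (0 3 4 8 12 5 7 11 2)(6 9) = [3, 1, 0, 4, 8, 7, 9, 11, 12, 6, 10, 2, 5]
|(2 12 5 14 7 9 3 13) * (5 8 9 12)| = 9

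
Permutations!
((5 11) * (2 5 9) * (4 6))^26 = (2 11)(5 9)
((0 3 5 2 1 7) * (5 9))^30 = (0 9 2 7 3 5 1)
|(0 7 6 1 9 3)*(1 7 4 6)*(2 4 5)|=9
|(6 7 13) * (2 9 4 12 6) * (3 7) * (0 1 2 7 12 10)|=6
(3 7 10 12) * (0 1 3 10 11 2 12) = (0 1 3 7 11 2 12 10) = [1, 3, 12, 7, 4, 5, 6, 11, 8, 9, 0, 2, 10]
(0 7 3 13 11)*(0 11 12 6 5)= (0 7 3 13 12 6 5)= [7, 1, 2, 13, 4, 0, 5, 3, 8, 9, 10, 11, 6, 12]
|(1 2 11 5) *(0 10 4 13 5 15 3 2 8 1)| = 20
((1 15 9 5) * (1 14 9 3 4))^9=((1 15 3 4)(5 14 9))^9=(1 15 3 4)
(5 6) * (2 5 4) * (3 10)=(2 5 6 4)(3 10)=[0, 1, 5, 10, 2, 6, 4, 7, 8, 9, 3]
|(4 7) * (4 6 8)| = |(4 7 6 8)| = 4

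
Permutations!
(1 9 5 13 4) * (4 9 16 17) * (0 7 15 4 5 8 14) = (0 7 15 4 1 16 17 5 13 9 8 14) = [7, 16, 2, 3, 1, 13, 6, 15, 14, 8, 10, 11, 12, 9, 0, 4, 17, 5]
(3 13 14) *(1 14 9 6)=(1 14 3 13 9 6)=[0, 14, 2, 13, 4, 5, 1, 7, 8, 6, 10, 11, 12, 9, 3]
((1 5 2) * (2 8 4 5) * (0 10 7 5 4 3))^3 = ((0 10 7 5 8 3)(1 2))^3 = (0 5)(1 2)(3 7)(8 10)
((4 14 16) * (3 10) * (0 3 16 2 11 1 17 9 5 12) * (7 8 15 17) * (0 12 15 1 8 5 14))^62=((0 3 10 16 4)(1 7 5 15 17 9 14 2 11 8))^62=(0 10 4 3 16)(1 5 17 14 11)(2 8 7 15 9)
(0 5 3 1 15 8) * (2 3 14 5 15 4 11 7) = (0 15 8)(1 4 11 7 2 3)(5 14) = [15, 4, 3, 1, 11, 14, 6, 2, 0, 9, 10, 7, 12, 13, 5, 8]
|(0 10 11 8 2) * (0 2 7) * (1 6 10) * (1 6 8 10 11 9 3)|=|(0 6 11 10 9 3 1 8 7)|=9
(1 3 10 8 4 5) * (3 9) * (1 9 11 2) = (1 11 2)(3 10 8 4 5 9) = [0, 11, 1, 10, 5, 9, 6, 7, 4, 3, 8, 2]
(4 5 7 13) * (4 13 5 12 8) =(13)(4 12 8)(5 7) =[0, 1, 2, 3, 12, 7, 6, 5, 4, 9, 10, 11, 8, 13]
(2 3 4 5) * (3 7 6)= (2 7 6 3 4 5)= [0, 1, 7, 4, 5, 2, 3, 6]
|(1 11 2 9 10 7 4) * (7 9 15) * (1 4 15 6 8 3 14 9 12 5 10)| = 24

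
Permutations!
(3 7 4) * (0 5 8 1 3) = [5, 3, 2, 7, 0, 8, 6, 4, 1] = (0 5 8 1 3 7 4)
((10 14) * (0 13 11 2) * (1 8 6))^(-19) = (0 13 11 2)(1 6 8)(10 14)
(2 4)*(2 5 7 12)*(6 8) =(2 4 5 7 12)(6 8) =[0, 1, 4, 3, 5, 7, 8, 12, 6, 9, 10, 11, 2]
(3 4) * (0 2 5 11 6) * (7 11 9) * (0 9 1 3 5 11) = (0 2 11 6 9 7)(1 3 4 5) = [2, 3, 11, 4, 5, 1, 9, 0, 8, 7, 10, 6]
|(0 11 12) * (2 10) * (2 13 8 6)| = 15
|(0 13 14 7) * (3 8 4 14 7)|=|(0 13 7)(3 8 4 14)|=12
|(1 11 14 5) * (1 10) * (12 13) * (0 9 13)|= |(0 9 13 12)(1 11 14 5 10)|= 20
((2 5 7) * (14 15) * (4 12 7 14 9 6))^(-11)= ((2 5 14 15 9 6 4 12 7))^(-11)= (2 12 6 15 5 7 4 9 14)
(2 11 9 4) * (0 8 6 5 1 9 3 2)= (0 8 6 5 1 9 4)(2 11 3)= [8, 9, 11, 2, 0, 1, 5, 7, 6, 4, 10, 3]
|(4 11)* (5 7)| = |(4 11)(5 7)| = 2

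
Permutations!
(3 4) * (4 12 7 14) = (3 12 7 14 4) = [0, 1, 2, 12, 3, 5, 6, 14, 8, 9, 10, 11, 7, 13, 4]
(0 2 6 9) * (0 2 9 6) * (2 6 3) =(0 9 6 3 2) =[9, 1, 0, 2, 4, 5, 3, 7, 8, 6]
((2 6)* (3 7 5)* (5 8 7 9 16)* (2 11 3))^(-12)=(2 11 9 5 6 3 16)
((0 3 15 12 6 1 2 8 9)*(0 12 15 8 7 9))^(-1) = ((15)(0 3 8)(1 2 7 9 12 6))^(-1) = (15)(0 8 3)(1 6 12 9 7 2)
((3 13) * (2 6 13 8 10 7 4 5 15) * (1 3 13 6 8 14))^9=(2 10 4 15 8 7 5)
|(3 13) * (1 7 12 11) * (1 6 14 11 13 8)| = 6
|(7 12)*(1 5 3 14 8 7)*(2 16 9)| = 21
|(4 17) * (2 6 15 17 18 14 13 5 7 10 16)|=|(2 6 15 17 4 18 14 13 5 7 10 16)|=12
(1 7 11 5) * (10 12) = (1 7 11 5)(10 12) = [0, 7, 2, 3, 4, 1, 6, 11, 8, 9, 12, 5, 10]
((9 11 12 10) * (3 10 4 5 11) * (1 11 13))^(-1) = (1 13 5 4 12 11)(3 9 10) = ((1 11 12 4 5 13)(3 10 9))^(-1)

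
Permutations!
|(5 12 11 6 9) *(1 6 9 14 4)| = 4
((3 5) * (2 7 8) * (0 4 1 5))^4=(0 3 5 1 4)(2 7 8)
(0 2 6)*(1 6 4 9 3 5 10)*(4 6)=(0 2 6)(1 4 9 3 5 10)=[2, 4, 6, 5, 9, 10, 0, 7, 8, 3, 1]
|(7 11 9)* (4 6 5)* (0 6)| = 12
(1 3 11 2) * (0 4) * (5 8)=(0 4)(1 3 11 2)(5 8)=[4, 3, 1, 11, 0, 8, 6, 7, 5, 9, 10, 2]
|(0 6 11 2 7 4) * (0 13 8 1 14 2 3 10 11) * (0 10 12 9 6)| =|(1 14 2 7 4 13 8)(3 12 9 6 10 11)| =42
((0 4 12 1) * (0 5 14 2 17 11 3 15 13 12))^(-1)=(0 4)(1 12 13 15 3 11 17 2 14 5)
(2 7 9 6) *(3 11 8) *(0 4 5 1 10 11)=(0 4 5 1 10 11 8 3)(2 7 9 6)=[4, 10, 7, 0, 5, 1, 2, 9, 3, 6, 11, 8]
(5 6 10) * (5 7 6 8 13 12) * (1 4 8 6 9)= (1 4 8 13 12 5 6 10 7 9)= [0, 4, 2, 3, 8, 6, 10, 9, 13, 1, 7, 11, 5, 12]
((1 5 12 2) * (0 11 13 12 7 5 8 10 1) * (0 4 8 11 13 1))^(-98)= ((0 13 12 2 4 8 10)(1 11)(5 7))^(-98)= (13)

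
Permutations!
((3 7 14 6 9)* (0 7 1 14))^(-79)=(0 7)(1 14 6 9 3)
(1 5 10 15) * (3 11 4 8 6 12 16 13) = (1 5 10 15)(3 11 4 8 6 12 16 13) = [0, 5, 2, 11, 8, 10, 12, 7, 6, 9, 15, 4, 16, 3, 14, 1, 13]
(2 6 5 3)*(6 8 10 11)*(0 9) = (0 9)(2 8 10 11 6 5 3) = [9, 1, 8, 2, 4, 3, 5, 7, 10, 0, 11, 6]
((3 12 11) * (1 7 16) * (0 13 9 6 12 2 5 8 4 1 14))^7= (0 2 14 3 16 11 7 12 1 6 4 9 8 13 5)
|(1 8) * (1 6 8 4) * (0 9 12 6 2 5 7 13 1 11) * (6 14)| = 13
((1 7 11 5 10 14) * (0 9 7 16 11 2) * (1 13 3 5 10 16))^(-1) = (0 2 7 9)(3 13 14 10 11 16 5)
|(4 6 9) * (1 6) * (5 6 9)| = |(1 9 4)(5 6)| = 6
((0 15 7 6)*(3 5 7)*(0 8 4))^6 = ((0 15 3 5 7 6 8 4))^6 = (0 8 7 3)(4 6 5 15)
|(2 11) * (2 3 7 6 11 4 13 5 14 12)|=|(2 4 13 5 14 12)(3 7 6 11)|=12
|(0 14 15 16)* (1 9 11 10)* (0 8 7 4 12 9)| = |(0 14 15 16 8 7 4 12 9 11 10 1)| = 12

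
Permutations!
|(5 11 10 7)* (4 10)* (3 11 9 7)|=|(3 11 4 10)(5 9 7)|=12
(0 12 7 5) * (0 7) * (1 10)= (0 12)(1 10)(5 7)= [12, 10, 2, 3, 4, 7, 6, 5, 8, 9, 1, 11, 0]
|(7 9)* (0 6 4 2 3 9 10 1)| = 9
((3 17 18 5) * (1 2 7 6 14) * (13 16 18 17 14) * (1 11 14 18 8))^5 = ((1 2 7 6 13 16 8)(3 18 5)(11 14))^5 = (1 16 6 2 8 13 7)(3 5 18)(11 14)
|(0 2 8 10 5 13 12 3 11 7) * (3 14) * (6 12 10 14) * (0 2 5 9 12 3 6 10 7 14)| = 12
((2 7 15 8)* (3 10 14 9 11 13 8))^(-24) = (2 9 15 13 10)(3 8 14 7 11)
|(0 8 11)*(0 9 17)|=5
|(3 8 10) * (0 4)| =|(0 4)(3 8 10)| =6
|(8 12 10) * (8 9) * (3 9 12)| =6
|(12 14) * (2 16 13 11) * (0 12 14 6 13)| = 7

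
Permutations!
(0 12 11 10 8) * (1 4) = (0 12 11 10 8)(1 4) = [12, 4, 2, 3, 1, 5, 6, 7, 0, 9, 8, 10, 11]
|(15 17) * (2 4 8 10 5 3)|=|(2 4 8 10 5 3)(15 17)|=6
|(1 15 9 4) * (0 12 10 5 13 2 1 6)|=11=|(0 12 10 5 13 2 1 15 9 4 6)|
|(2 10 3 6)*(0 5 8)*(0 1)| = |(0 5 8 1)(2 10 3 6)| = 4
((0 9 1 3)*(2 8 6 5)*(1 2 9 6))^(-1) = (0 3 1 8 2 9 5 6)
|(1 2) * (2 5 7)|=4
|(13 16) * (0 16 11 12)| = |(0 16 13 11 12)| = 5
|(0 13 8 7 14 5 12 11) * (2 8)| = |(0 13 2 8 7 14 5 12 11)| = 9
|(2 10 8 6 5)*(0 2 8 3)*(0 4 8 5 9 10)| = 6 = |(0 2)(3 4 8 6 9 10)|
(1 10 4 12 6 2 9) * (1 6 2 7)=(1 10 4 12 2 9 6 7)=[0, 10, 9, 3, 12, 5, 7, 1, 8, 6, 4, 11, 2]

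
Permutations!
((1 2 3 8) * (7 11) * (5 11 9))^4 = (11)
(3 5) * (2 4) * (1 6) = (1 6)(2 4)(3 5) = [0, 6, 4, 5, 2, 3, 1]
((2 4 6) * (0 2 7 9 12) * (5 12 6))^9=((0 2 4 5 12)(6 7 9))^9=(0 12 5 4 2)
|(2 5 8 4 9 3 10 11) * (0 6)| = 8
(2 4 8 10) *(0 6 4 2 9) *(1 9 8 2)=(0 6 4 2 1 9)(8 10)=[6, 9, 1, 3, 2, 5, 4, 7, 10, 0, 8]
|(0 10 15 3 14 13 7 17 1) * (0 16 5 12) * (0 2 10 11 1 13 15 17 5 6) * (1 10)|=12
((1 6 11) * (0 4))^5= ((0 4)(1 6 11))^5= (0 4)(1 11 6)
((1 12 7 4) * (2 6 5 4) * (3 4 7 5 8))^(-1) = (1 4 3 8 6 2 7 5 12)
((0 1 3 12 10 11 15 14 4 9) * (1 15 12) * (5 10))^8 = ((0 15 14 4 9)(1 3)(5 10 11 12))^8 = (0 4 15 9 14)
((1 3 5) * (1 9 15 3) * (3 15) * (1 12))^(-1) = (15)(1 12)(3 9 5)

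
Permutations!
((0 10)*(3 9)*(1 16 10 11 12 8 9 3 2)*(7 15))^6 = (0 1 8)(2 12 10)(9 11 16)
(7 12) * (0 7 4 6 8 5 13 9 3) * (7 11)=(0 11 7 12 4 6 8 5 13 9 3)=[11, 1, 2, 0, 6, 13, 8, 12, 5, 3, 10, 7, 4, 9]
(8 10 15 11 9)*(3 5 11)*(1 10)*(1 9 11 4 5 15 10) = (3 15)(4 5)(8 9) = [0, 1, 2, 15, 5, 4, 6, 7, 9, 8, 10, 11, 12, 13, 14, 3]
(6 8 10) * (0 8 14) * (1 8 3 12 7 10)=(0 3 12 7 10 6 14)(1 8)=[3, 8, 2, 12, 4, 5, 14, 10, 1, 9, 6, 11, 7, 13, 0]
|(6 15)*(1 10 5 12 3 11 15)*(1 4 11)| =20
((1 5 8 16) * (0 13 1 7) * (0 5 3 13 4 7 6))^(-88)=((0 4 7 5 8 16 6)(1 3 13))^(-88)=(0 5 6 7 16 4 8)(1 13 3)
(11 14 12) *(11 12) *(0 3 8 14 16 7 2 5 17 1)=(0 3 8 14 11 16 7 2 5 17 1)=[3, 0, 5, 8, 4, 17, 6, 2, 14, 9, 10, 16, 12, 13, 11, 15, 7, 1]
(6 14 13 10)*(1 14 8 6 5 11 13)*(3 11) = (1 14)(3 11 13 10 5)(6 8) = [0, 14, 2, 11, 4, 3, 8, 7, 6, 9, 5, 13, 12, 10, 1]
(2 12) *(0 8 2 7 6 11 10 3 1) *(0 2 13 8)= [0, 2, 12, 1, 4, 5, 11, 6, 13, 9, 3, 10, 7, 8]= (1 2 12 7 6 11 10 3)(8 13)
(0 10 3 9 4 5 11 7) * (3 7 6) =[10, 1, 2, 9, 5, 11, 3, 0, 8, 4, 7, 6] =(0 10 7)(3 9 4 5 11 6)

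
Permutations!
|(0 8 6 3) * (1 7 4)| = 12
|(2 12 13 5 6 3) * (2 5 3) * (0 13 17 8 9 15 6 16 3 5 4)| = |(0 13 5 16 3 4)(2 12 17 8 9 15 6)| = 42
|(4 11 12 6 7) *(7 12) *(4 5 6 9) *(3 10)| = 14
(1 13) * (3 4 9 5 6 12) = [0, 13, 2, 4, 9, 6, 12, 7, 8, 5, 10, 11, 3, 1] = (1 13)(3 4 9 5 6 12)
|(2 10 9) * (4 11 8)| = 3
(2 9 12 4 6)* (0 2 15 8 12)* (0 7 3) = [2, 1, 9, 0, 6, 5, 15, 3, 12, 7, 10, 11, 4, 13, 14, 8] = (0 2 9 7 3)(4 6 15 8 12)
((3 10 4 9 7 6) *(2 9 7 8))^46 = (2 9 8)(3 10 4 7 6)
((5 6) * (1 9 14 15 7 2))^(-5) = (1 9 14 15 7 2)(5 6)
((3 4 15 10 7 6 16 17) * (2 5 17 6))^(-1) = (2 7 10 15 4 3 17 5)(6 16)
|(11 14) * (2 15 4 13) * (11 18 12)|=4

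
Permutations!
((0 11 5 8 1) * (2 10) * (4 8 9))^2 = (0 5 4 1 11 9 8)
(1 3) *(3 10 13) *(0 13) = (0 13 3 1 10) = [13, 10, 2, 1, 4, 5, 6, 7, 8, 9, 0, 11, 12, 3]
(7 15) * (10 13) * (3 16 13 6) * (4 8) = (3 16 13 10 6)(4 8)(7 15) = [0, 1, 2, 16, 8, 5, 3, 15, 4, 9, 6, 11, 12, 10, 14, 7, 13]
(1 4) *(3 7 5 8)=(1 4)(3 7 5 8)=[0, 4, 2, 7, 1, 8, 6, 5, 3]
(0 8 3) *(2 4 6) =[8, 1, 4, 0, 6, 5, 2, 7, 3] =(0 8 3)(2 4 6)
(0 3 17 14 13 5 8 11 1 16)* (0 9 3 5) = (0 5 8 11 1 16 9 3 17 14 13) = [5, 16, 2, 17, 4, 8, 6, 7, 11, 3, 10, 1, 12, 0, 13, 15, 9, 14]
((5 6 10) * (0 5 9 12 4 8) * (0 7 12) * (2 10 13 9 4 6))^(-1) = (0 9 13 6 12 7 8 4 10 2 5)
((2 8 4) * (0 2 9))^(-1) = (0 9 4 8 2)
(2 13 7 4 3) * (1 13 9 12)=(1 13 7 4 3 2 9 12)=[0, 13, 9, 2, 3, 5, 6, 4, 8, 12, 10, 11, 1, 7]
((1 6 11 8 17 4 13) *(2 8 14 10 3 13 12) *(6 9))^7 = (1 13 3 10 14 11 6 9)(2 17 12 8 4)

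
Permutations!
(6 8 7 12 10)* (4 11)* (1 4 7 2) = (1 4 11 7 12 10 6 8 2) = [0, 4, 1, 3, 11, 5, 8, 12, 2, 9, 6, 7, 10]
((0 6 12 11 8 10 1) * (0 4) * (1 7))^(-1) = ((0 6 12 11 8 10 7 1 4))^(-1) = (0 4 1 7 10 8 11 12 6)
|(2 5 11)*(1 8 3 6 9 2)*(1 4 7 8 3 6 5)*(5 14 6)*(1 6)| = |(1 3 14)(2 6 9)(4 7 8 5 11)| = 15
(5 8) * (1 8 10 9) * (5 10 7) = [0, 8, 2, 3, 4, 7, 6, 5, 10, 1, 9] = (1 8 10 9)(5 7)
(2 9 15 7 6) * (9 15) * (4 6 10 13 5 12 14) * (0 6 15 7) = (0 6 2 7 10 13 5 12 14 4 15) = [6, 1, 7, 3, 15, 12, 2, 10, 8, 9, 13, 11, 14, 5, 4, 0]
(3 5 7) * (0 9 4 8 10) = (0 9 4 8 10)(3 5 7) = [9, 1, 2, 5, 8, 7, 6, 3, 10, 4, 0]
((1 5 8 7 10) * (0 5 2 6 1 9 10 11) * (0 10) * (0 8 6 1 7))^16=((0 5 6 7 11 10 9 8)(1 2))^16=(11)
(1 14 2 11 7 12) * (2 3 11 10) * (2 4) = (1 14 3 11 7 12)(2 10 4) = [0, 14, 10, 11, 2, 5, 6, 12, 8, 9, 4, 7, 1, 13, 3]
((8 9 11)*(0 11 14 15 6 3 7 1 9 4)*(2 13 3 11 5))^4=(0 3 14 8 2 1 6)(4 13 9 11 5 7 15)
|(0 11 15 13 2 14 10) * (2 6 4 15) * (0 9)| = 12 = |(0 11 2 14 10 9)(4 15 13 6)|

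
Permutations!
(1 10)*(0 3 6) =(0 3 6)(1 10) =[3, 10, 2, 6, 4, 5, 0, 7, 8, 9, 1]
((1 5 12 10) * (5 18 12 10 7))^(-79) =(1 10 5 7 12 18)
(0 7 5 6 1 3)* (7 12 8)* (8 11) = [12, 3, 2, 0, 4, 6, 1, 5, 7, 9, 10, 8, 11] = (0 12 11 8 7 5 6 1 3)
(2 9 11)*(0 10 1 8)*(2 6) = (0 10 1 8)(2 9 11 6) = [10, 8, 9, 3, 4, 5, 2, 7, 0, 11, 1, 6]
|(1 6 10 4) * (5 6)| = |(1 5 6 10 4)| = 5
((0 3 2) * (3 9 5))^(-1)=((0 9 5 3 2))^(-1)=(0 2 3 5 9)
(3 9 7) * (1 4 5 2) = [0, 4, 1, 9, 5, 2, 6, 3, 8, 7] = (1 4 5 2)(3 9 7)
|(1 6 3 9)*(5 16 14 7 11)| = |(1 6 3 9)(5 16 14 7 11)| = 20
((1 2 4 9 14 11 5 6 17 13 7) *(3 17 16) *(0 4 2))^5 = (0 5 13 9 16 1 11 17 4 6 7 14 3)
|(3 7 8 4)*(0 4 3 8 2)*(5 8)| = 7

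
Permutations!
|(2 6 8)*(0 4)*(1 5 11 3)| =12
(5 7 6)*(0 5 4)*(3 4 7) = [5, 1, 2, 4, 0, 3, 7, 6] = (0 5 3 4)(6 7)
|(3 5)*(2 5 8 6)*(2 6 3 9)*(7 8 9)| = |(2 5 7 8 3 9)| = 6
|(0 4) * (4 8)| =3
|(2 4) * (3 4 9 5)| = |(2 9 5 3 4)| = 5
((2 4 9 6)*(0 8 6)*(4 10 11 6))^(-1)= ((0 8 4 9)(2 10 11 6))^(-1)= (0 9 4 8)(2 6 11 10)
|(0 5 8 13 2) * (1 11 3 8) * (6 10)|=8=|(0 5 1 11 3 8 13 2)(6 10)|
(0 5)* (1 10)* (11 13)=[5, 10, 2, 3, 4, 0, 6, 7, 8, 9, 1, 13, 12, 11]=(0 5)(1 10)(11 13)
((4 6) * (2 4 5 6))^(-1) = ((2 4)(5 6))^(-1) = (2 4)(5 6)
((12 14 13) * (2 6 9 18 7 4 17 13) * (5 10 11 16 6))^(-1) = (2 14 12 13 17 4 7 18 9 6 16 11 10 5)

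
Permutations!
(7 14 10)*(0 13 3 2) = [13, 1, 0, 2, 4, 5, 6, 14, 8, 9, 7, 11, 12, 3, 10] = (0 13 3 2)(7 14 10)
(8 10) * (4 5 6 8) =(4 5 6 8 10) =[0, 1, 2, 3, 5, 6, 8, 7, 10, 9, 4]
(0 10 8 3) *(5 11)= (0 10 8 3)(5 11)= [10, 1, 2, 0, 4, 11, 6, 7, 3, 9, 8, 5]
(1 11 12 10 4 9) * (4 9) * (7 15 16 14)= [0, 11, 2, 3, 4, 5, 6, 15, 8, 1, 9, 12, 10, 13, 7, 16, 14]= (1 11 12 10 9)(7 15 16 14)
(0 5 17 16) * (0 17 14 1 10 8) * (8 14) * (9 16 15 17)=(0 5 8)(1 10 14)(9 16)(15 17)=[5, 10, 2, 3, 4, 8, 6, 7, 0, 16, 14, 11, 12, 13, 1, 17, 9, 15]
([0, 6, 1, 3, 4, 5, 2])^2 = [0, 2, 6, 3, 4, 5, 1]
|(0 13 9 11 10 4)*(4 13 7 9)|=|(0 7 9 11 10 13 4)|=7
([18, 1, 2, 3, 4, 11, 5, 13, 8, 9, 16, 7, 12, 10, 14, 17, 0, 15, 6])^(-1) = (0 16 10 13 7 11 5 6 18)(15 17)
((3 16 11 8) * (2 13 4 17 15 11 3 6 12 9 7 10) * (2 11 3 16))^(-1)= (2 3 15 17 4 13)(6 8 11 10 7 9 12)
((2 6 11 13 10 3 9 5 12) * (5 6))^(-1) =((2 5 12)(3 9 6 11 13 10))^(-1) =(2 12 5)(3 10 13 11 6 9)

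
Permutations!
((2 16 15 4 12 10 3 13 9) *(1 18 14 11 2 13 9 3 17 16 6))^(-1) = (1 6 2 11 14 18)(3 13 9)(4 15 16 17 10 12)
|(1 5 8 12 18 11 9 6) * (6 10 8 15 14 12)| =11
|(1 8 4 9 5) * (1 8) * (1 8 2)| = 6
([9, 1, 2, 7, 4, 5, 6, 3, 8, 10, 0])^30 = (10)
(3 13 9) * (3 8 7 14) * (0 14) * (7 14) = [7, 1, 2, 13, 4, 5, 6, 0, 14, 8, 10, 11, 12, 9, 3] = (0 7)(3 13 9 8 14)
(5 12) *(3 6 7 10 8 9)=(3 6 7 10 8 9)(5 12)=[0, 1, 2, 6, 4, 12, 7, 10, 9, 3, 8, 11, 5]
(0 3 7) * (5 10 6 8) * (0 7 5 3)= [0, 1, 2, 5, 4, 10, 8, 7, 3, 9, 6]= (3 5 10 6 8)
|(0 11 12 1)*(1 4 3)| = |(0 11 12 4 3 1)| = 6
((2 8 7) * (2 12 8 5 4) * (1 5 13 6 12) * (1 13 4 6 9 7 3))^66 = ((1 5 6 12 8 3)(2 4)(7 13 9))^66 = (13)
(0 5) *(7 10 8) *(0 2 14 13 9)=[5, 1, 14, 3, 4, 2, 6, 10, 7, 0, 8, 11, 12, 9, 13]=(0 5 2 14 13 9)(7 10 8)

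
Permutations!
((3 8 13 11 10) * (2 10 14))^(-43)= (2 14 11 13 8 3 10)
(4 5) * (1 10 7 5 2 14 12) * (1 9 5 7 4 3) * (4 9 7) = [0, 10, 14, 1, 2, 3, 6, 4, 8, 5, 9, 11, 7, 13, 12] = (1 10 9 5 3)(2 14 12 7 4)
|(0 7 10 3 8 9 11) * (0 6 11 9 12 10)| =|(0 7)(3 8 12 10)(6 11)| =4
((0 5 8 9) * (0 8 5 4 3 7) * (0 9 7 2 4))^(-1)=(2 3 4)(7 8 9)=((2 4 3)(7 9 8))^(-1)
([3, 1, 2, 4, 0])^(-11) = [3, 1, 2, 4, 0]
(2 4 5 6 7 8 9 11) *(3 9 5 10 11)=[0, 1, 4, 9, 10, 6, 7, 8, 5, 3, 11, 2]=(2 4 10 11)(3 9)(5 6 7 8)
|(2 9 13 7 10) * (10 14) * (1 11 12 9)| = |(1 11 12 9 13 7 14 10 2)| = 9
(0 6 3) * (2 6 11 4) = (0 11 4 2 6 3) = [11, 1, 6, 0, 2, 5, 3, 7, 8, 9, 10, 4]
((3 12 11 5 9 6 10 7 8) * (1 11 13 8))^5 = ((1 11 5 9 6 10 7)(3 12 13 8))^5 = (1 10 9 11 7 6 5)(3 12 13 8)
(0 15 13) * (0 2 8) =[15, 1, 8, 3, 4, 5, 6, 7, 0, 9, 10, 11, 12, 2, 14, 13] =(0 15 13 2 8)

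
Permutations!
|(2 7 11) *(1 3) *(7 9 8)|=10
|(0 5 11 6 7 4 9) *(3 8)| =|(0 5 11 6 7 4 9)(3 8)| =14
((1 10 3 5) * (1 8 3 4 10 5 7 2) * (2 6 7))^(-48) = (10)(1 8 2 5 3) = ((1 5 8 3 2)(4 10)(6 7))^(-48)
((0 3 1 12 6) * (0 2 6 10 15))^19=((0 3 1 12 10 15)(2 6))^19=(0 3 1 12 10 15)(2 6)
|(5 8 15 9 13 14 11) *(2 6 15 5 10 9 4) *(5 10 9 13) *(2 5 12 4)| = 9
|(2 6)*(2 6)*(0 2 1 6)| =4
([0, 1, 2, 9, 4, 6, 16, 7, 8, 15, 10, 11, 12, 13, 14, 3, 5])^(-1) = [0, 1, 2, 15, 4, 16, 5, 7, 8, 3, 10, 11, 12, 13, 14, 9, 6]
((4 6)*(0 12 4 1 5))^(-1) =((0 12 4 6 1 5))^(-1) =(0 5 1 6 4 12)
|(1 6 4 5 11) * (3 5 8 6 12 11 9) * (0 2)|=6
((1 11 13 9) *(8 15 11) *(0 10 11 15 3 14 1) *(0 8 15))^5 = (0 8)(1 13)(3 10)(9 15)(11 14)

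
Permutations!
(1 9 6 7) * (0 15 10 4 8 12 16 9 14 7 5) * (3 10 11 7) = (0 15 11 7 1 14 3 10 4 8 12 16 9 6 5) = [15, 14, 2, 10, 8, 0, 5, 1, 12, 6, 4, 7, 16, 13, 3, 11, 9]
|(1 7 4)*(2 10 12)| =3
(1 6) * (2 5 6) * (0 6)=(0 6 1 2 5)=[6, 2, 5, 3, 4, 0, 1]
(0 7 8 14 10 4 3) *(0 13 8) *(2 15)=(0 7)(2 15)(3 13 8 14 10 4)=[7, 1, 15, 13, 3, 5, 6, 0, 14, 9, 4, 11, 12, 8, 10, 2]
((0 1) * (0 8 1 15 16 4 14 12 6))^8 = ((0 15 16 4 14 12 6)(1 8))^8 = (0 15 16 4 14 12 6)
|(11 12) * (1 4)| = 2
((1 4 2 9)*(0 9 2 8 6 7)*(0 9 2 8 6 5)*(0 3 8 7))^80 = ((0 2 7 9 1 4 6)(3 8 5))^80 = (0 9 6 7 4 2 1)(3 5 8)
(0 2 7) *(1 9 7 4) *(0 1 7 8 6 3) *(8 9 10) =(0 2 4 7 1 10 8 6 3) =[2, 10, 4, 0, 7, 5, 3, 1, 6, 9, 8]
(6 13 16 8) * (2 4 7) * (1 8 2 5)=(1 8 6 13 16 2 4 7 5)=[0, 8, 4, 3, 7, 1, 13, 5, 6, 9, 10, 11, 12, 16, 14, 15, 2]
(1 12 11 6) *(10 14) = (1 12 11 6)(10 14) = [0, 12, 2, 3, 4, 5, 1, 7, 8, 9, 14, 6, 11, 13, 10]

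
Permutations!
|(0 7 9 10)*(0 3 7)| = 4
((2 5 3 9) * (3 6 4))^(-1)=(2 9 3 4 6 5)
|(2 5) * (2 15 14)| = 4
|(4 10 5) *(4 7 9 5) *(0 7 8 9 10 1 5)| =|(0 7 10 4 1 5 8 9)| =8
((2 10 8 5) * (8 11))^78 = ((2 10 11 8 5))^78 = (2 8 10 5 11)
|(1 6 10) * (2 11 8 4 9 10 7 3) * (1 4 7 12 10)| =30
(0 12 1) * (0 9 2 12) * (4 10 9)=(1 4 10 9 2 12)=[0, 4, 12, 3, 10, 5, 6, 7, 8, 2, 9, 11, 1]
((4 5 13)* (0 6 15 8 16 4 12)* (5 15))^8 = ((0 6 5 13 12)(4 15 8 16))^8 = (16)(0 13 6 12 5)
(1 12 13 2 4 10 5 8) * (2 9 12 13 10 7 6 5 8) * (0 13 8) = [13, 8, 4, 3, 7, 2, 5, 6, 1, 12, 0, 11, 10, 9] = (0 13 9 12 10)(1 8)(2 4 7 6 5)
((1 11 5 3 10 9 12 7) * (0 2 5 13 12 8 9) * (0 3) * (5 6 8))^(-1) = ((0 2 6 8 9 5)(1 11 13 12 7)(3 10))^(-1) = (0 5 9 8 6 2)(1 7 12 13 11)(3 10)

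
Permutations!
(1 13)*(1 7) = (1 13 7) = [0, 13, 2, 3, 4, 5, 6, 1, 8, 9, 10, 11, 12, 7]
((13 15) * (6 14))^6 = (15)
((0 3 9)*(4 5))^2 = (0 9 3)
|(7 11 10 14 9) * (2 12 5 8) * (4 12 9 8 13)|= 28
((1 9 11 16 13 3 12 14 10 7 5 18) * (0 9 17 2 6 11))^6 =(1 13 5 11 10 2 12)(3 18 16 7 6 14 17)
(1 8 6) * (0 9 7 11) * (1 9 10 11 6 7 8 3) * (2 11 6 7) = (0 10 6 9 8 2 11)(1 3) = [10, 3, 11, 1, 4, 5, 9, 7, 2, 8, 6, 0]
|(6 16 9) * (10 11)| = 6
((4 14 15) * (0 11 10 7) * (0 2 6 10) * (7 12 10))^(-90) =(15)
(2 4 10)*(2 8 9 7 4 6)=[0, 1, 6, 3, 10, 5, 2, 4, 9, 7, 8]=(2 6)(4 10 8 9 7)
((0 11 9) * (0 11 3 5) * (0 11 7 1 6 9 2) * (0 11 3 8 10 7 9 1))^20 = ((0 8 10 7)(1 6)(2 11)(3 5))^20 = (11)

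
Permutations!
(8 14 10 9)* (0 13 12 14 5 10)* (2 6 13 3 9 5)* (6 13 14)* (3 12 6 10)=[12, 1, 13, 9, 4, 3, 14, 7, 2, 8, 5, 11, 10, 6, 0]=(0 12 10 5 3 9 8 2 13 6 14)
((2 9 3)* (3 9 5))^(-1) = (9)(2 3 5) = ((9)(2 5 3))^(-1)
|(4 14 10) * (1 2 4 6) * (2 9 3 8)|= |(1 9 3 8 2 4 14 10 6)|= 9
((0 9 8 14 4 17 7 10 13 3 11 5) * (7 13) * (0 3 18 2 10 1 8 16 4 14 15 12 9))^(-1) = ((1 8 15 12 9 16 4 17 13 18 2 10 7)(3 11 5))^(-1) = (1 7 10 2 18 13 17 4 16 9 12 15 8)(3 5 11)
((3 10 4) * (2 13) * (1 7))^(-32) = (13)(3 10 4)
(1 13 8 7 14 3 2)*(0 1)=(0 1 13 8 7 14 3 2)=[1, 13, 0, 2, 4, 5, 6, 14, 7, 9, 10, 11, 12, 8, 3]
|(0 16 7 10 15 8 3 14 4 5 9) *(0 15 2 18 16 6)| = 70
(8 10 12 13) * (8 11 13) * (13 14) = (8 10 12)(11 14 13) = [0, 1, 2, 3, 4, 5, 6, 7, 10, 9, 12, 14, 8, 11, 13]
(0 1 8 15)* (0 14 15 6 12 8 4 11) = (0 1 4 11)(6 12 8)(14 15) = [1, 4, 2, 3, 11, 5, 12, 7, 6, 9, 10, 0, 8, 13, 15, 14]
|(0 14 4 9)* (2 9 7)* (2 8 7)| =|(0 14 4 2 9)(7 8)| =10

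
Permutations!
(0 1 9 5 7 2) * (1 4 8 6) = (0 4 8 6 1 9 5 7 2) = [4, 9, 0, 3, 8, 7, 1, 2, 6, 5]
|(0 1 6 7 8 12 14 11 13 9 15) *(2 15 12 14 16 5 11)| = |(0 1 6 7 8 14 2 15)(5 11 13 9 12 16)| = 24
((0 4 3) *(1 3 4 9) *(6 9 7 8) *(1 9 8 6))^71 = (9)(0 3 1 8 6 7)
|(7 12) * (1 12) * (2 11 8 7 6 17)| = 8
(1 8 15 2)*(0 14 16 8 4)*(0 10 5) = [14, 4, 1, 3, 10, 0, 6, 7, 15, 9, 5, 11, 12, 13, 16, 2, 8] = (0 14 16 8 15 2 1 4 10 5)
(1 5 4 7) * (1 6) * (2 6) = (1 5 4 7 2 6) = [0, 5, 6, 3, 7, 4, 1, 2]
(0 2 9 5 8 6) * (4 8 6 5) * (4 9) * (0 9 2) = (2 4 8 5 6 9) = [0, 1, 4, 3, 8, 6, 9, 7, 5, 2]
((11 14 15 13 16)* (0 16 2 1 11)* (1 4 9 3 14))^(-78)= ((0 16)(1 11)(2 4 9 3 14 15 13))^(-78)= (16)(2 13 15 14 3 9 4)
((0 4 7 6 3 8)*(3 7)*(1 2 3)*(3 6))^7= (0 8 3 7 6 2 1 4)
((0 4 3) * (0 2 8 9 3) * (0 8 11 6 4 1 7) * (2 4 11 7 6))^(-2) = ((0 1 6 11 2 7)(3 4 8 9))^(-2) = (0 2 6)(1 7 11)(3 8)(4 9)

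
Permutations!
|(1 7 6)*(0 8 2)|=3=|(0 8 2)(1 7 6)|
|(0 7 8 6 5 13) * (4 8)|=7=|(0 7 4 8 6 5 13)|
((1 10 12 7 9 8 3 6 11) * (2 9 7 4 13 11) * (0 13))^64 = (0 13 11 1 10 12 4)(2 6 3 8 9)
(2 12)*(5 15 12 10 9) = [0, 1, 10, 3, 4, 15, 6, 7, 8, 5, 9, 11, 2, 13, 14, 12] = (2 10 9 5 15 12)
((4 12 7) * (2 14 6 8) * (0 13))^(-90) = (2 6)(8 14)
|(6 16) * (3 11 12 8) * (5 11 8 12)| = 2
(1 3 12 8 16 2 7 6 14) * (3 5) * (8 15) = (1 5 3 12 15 8 16 2 7 6 14) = [0, 5, 7, 12, 4, 3, 14, 6, 16, 9, 10, 11, 15, 13, 1, 8, 2]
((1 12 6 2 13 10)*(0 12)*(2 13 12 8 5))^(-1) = ((0 8 5 2 12 6 13 10 1))^(-1) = (0 1 10 13 6 12 2 5 8)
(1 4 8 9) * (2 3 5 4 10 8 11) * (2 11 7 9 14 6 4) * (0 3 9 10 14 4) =(0 3 5 2 9 1 14 6)(4 7 10 8) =[3, 14, 9, 5, 7, 2, 0, 10, 4, 1, 8, 11, 12, 13, 6]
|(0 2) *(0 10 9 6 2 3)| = |(0 3)(2 10 9 6)| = 4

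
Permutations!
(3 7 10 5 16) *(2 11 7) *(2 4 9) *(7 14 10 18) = (2 11 14 10 5 16 3 4 9)(7 18) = [0, 1, 11, 4, 9, 16, 6, 18, 8, 2, 5, 14, 12, 13, 10, 15, 3, 17, 7]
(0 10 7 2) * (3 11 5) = (0 10 7 2)(3 11 5) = [10, 1, 0, 11, 4, 3, 6, 2, 8, 9, 7, 5]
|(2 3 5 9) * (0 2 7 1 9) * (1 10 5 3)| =|(0 2 1 9 7 10 5)| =7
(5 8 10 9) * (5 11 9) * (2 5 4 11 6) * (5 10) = (2 10 4 11 9 6)(5 8) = [0, 1, 10, 3, 11, 8, 2, 7, 5, 6, 4, 9]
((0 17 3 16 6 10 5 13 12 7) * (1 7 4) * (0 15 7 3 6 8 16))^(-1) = ((0 17 6 10 5 13 12 4 1 3)(7 15)(8 16))^(-1) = (0 3 1 4 12 13 5 10 6 17)(7 15)(8 16)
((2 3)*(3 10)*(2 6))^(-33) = (2 6 3 10)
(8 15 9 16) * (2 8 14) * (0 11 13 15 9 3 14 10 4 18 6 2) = (0 11 13 15 3 14)(2 8 9 16 10 4 18 6) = [11, 1, 8, 14, 18, 5, 2, 7, 9, 16, 4, 13, 12, 15, 0, 3, 10, 17, 6]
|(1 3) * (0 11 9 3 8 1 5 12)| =6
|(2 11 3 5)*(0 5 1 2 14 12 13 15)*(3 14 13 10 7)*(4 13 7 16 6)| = 15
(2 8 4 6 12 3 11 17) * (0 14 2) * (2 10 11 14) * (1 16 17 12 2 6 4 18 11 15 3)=(0 6 2 8 18 11 12 1 16 17)(3 14 10 15)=[6, 16, 8, 14, 4, 5, 2, 7, 18, 9, 15, 12, 1, 13, 10, 3, 17, 0, 11]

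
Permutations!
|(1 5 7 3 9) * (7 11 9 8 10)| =4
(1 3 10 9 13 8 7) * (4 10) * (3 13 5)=[0, 13, 2, 4, 10, 3, 6, 1, 7, 5, 9, 11, 12, 8]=(1 13 8 7)(3 4 10 9 5)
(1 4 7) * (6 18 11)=(1 4 7)(6 18 11)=[0, 4, 2, 3, 7, 5, 18, 1, 8, 9, 10, 6, 12, 13, 14, 15, 16, 17, 11]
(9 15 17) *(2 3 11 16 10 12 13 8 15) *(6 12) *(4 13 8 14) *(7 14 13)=(2 3 11 16 10 6 12 8 15 17 9)(4 7 14)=[0, 1, 3, 11, 7, 5, 12, 14, 15, 2, 6, 16, 8, 13, 4, 17, 10, 9]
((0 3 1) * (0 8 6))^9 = ((0 3 1 8 6))^9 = (0 6 8 1 3)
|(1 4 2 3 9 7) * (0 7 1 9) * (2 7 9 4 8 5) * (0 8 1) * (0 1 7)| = |(0 9 1 7 4)(2 3 8 5)| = 20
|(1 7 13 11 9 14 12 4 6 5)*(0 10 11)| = 12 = |(0 10 11 9 14 12 4 6 5 1 7 13)|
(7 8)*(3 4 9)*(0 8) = (0 8 7)(3 4 9) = [8, 1, 2, 4, 9, 5, 6, 0, 7, 3]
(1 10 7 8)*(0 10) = (0 10 7 8 1) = [10, 0, 2, 3, 4, 5, 6, 8, 1, 9, 7]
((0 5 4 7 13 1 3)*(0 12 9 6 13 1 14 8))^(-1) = ((0 5 4 7 1 3 12 9 6 13 14 8))^(-1) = (0 8 14 13 6 9 12 3 1 7 4 5)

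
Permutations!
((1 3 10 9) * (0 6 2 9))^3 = ((0 6 2 9 1 3 10))^3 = (0 9 10 2 3 6 1)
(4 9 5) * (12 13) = (4 9 5)(12 13) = [0, 1, 2, 3, 9, 4, 6, 7, 8, 5, 10, 11, 13, 12]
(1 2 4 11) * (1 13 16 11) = [0, 2, 4, 3, 1, 5, 6, 7, 8, 9, 10, 13, 12, 16, 14, 15, 11] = (1 2 4)(11 13 16)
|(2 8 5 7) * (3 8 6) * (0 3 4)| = 8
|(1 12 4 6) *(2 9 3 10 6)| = 8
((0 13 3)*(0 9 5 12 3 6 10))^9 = ((0 13 6 10)(3 9 5 12))^9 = (0 13 6 10)(3 9 5 12)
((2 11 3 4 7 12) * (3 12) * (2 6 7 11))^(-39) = ((3 4 11 12 6 7))^(-39) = (3 12)(4 6)(7 11)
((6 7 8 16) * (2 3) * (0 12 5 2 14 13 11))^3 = ((0 12 5 2 3 14 13 11)(6 7 8 16))^3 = (0 2 13 12 3 11 5 14)(6 16 8 7)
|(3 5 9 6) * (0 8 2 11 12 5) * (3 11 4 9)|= |(0 8 2 4 9 6 11 12 5 3)|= 10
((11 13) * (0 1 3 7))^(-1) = (0 7 3 1)(11 13)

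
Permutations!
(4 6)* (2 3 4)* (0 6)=(0 6 2 3 4)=[6, 1, 3, 4, 0, 5, 2]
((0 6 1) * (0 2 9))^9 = (0 9 2 1 6)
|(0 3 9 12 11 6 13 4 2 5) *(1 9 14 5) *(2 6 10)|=12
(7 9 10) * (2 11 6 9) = (2 11 6 9 10 7) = [0, 1, 11, 3, 4, 5, 9, 2, 8, 10, 7, 6]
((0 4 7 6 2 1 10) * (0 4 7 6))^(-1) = (0 7)(1 2 6 4 10)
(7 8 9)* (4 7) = (4 7 8 9) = [0, 1, 2, 3, 7, 5, 6, 8, 9, 4]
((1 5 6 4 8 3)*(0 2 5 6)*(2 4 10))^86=(0 6 4 10 8 2 3 5 1)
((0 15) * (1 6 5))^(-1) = ((0 15)(1 6 5))^(-1) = (0 15)(1 5 6)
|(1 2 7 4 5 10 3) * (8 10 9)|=9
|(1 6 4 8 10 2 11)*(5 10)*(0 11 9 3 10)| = |(0 11 1 6 4 8 5)(2 9 3 10)| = 28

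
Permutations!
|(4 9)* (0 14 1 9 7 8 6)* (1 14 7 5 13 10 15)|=|(0 7 8 6)(1 9 4 5 13 10 15)|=28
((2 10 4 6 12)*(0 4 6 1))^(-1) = (0 1 4)(2 12 6 10)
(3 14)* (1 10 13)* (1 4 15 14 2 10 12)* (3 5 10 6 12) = (1 3 2 6 12)(4 15 14 5 10 13) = [0, 3, 6, 2, 15, 10, 12, 7, 8, 9, 13, 11, 1, 4, 5, 14]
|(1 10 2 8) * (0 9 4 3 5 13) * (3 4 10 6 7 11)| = |(0 9 10 2 8 1 6 7 11 3 5 13)| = 12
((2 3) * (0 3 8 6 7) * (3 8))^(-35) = ((0 8 6 7)(2 3))^(-35) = (0 8 6 7)(2 3)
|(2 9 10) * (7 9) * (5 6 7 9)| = |(2 9 10)(5 6 7)| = 3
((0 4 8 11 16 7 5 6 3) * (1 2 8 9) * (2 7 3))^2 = (0 9 7 6 8 16)(1 5 2 11 3 4)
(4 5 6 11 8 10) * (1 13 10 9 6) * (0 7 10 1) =(0 7 10 4 5)(1 13)(6 11 8 9) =[7, 13, 2, 3, 5, 0, 11, 10, 9, 6, 4, 8, 12, 1]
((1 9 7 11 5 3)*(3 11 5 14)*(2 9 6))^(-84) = (1 11 9)(2 3 5)(6 14 7)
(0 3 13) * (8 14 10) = (0 3 13)(8 14 10) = [3, 1, 2, 13, 4, 5, 6, 7, 14, 9, 8, 11, 12, 0, 10]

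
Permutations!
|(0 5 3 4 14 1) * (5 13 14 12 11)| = |(0 13 14 1)(3 4 12 11 5)| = 20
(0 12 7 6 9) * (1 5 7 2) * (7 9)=(0 12 2 1 5 9)(6 7)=[12, 5, 1, 3, 4, 9, 7, 6, 8, 0, 10, 11, 2]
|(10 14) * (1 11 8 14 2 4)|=|(1 11 8 14 10 2 4)|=7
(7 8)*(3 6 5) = (3 6 5)(7 8) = [0, 1, 2, 6, 4, 3, 5, 8, 7]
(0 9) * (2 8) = (0 9)(2 8) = [9, 1, 8, 3, 4, 5, 6, 7, 2, 0]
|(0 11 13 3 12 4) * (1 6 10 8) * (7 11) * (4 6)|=|(0 7 11 13 3 12 6 10 8 1 4)|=11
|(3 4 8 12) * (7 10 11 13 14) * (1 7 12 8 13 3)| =9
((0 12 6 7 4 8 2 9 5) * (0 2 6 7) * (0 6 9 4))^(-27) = ((0 12 7)(2 4 8 9 5))^(-27) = (12)(2 9 4 5 8)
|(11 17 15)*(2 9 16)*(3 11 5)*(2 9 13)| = |(2 13)(3 11 17 15 5)(9 16)| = 10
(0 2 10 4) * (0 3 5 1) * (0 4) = (0 2 10)(1 4 3 5) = [2, 4, 10, 5, 3, 1, 6, 7, 8, 9, 0]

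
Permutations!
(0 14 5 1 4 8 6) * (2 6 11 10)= (0 14 5 1 4 8 11 10 2 6)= [14, 4, 6, 3, 8, 1, 0, 7, 11, 9, 2, 10, 12, 13, 5]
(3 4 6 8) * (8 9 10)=[0, 1, 2, 4, 6, 5, 9, 7, 3, 10, 8]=(3 4 6 9 10 8)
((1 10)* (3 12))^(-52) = (12)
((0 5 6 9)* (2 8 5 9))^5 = (0 9)(2 8 5 6)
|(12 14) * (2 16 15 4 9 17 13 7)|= 8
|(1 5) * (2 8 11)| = |(1 5)(2 8 11)| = 6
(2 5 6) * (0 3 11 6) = (0 3 11 6 2 5) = [3, 1, 5, 11, 4, 0, 2, 7, 8, 9, 10, 6]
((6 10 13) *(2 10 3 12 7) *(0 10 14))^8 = (0 14 2 7 12 3 6 13 10)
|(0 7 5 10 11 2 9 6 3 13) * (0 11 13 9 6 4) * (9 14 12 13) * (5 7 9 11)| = |(0 9 4)(2 6 3 14 12 13 5 10 11)| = 9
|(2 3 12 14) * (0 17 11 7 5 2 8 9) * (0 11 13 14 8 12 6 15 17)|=13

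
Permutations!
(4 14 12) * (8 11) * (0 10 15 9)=[10, 1, 2, 3, 14, 5, 6, 7, 11, 0, 15, 8, 4, 13, 12, 9]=(0 10 15 9)(4 14 12)(8 11)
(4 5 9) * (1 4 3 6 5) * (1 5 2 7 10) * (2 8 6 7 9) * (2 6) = [0, 4, 9, 7, 5, 6, 8, 10, 2, 3, 1] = (1 4 5 6 8 2 9 3 7 10)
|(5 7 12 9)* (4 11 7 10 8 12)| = |(4 11 7)(5 10 8 12 9)| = 15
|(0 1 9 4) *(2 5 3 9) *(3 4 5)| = 7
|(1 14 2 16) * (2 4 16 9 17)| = |(1 14 4 16)(2 9 17)| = 12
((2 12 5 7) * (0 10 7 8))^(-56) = (12)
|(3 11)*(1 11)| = 3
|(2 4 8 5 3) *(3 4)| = |(2 3)(4 8 5)| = 6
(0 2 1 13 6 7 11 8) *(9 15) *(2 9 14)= [9, 13, 1, 3, 4, 5, 7, 11, 0, 15, 10, 8, 12, 6, 2, 14]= (0 9 15 14 2 1 13 6 7 11 8)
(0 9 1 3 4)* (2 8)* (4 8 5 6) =[9, 3, 5, 8, 0, 6, 4, 7, 2, 1] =(0 9 1 3 8 2 5 6 4)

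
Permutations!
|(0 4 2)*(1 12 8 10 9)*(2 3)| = 20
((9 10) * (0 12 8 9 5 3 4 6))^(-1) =((0 12 8 9 10 5 3 4 6))^(-1) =(0 6 4 3 5 10 9 8 12)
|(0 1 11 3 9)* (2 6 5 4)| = |(0 1 11 3 9)(2 6 5 4)| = 20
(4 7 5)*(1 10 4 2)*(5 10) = (1 5 2)(4 7 10) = [0, 5, 1, 3, 7, 2, 6, 10, 8, 9, 4]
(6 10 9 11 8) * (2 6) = [0, 1, 6, 3, 4, 5, 10, 7, 2, 11, 9, 8] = (2 6 10 9 11 8)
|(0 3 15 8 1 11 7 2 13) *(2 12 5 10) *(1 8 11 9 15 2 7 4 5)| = 36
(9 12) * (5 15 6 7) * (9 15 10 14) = (5 10 14 9 12 15 6 7) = [0, 1, 2, 3, 4, 10, 7, 5, 8, 12, 14, 11, 15, 13, 9, 6]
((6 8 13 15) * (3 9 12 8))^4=((3 9 12 8 13 15 6))^4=(3 13 9 15 12 6 8)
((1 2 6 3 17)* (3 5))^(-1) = ((1 2 6 5 3 17))^(-1) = (1 17 3 5 6 2)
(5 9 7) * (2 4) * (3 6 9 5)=[0, 1, 4, 6, 2, 5, 9, 3, 8, 7]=(2 4)(3 6 9 7)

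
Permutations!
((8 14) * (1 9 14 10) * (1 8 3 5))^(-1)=(1 5 3 14 9)(8 10)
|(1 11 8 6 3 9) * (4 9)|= 7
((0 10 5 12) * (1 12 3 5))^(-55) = (0 10 1 12)(3 5)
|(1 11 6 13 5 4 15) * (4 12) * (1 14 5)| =20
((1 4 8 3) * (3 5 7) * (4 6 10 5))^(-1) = (1 3 7 5 10 6)(4 8)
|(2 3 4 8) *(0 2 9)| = |(0 2 3 4 8 9)| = 6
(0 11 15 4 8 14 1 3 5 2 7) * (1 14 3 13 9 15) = [11, 13, 7, 5, 8, 2, 6, 0, 3, 15, 10, 1, 12, 9, 14, 4] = (0 11 1 13 9 15 4 8 3 5 2 7)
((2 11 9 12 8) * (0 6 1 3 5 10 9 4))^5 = (0 10 11 3 8 6 9 4 5 2 1 12)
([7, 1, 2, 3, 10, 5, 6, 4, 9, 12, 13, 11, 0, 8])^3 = (0 10 9 7 13 12 4 8)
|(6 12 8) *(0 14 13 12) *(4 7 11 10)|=12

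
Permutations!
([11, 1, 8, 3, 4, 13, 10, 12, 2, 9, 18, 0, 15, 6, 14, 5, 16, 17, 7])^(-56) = [0, 1, 2, 3, 4, 5, 6, 7, 8, 9, 10, 11, 12, 13, 14, 15, 16, 17, 18]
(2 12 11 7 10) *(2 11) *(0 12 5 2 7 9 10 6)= (0 12 7 6)(2 5)(9 10 11)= [12, 1, 5, 3, 4, 2, 0, 6, 8, 10, 11, 9, 7]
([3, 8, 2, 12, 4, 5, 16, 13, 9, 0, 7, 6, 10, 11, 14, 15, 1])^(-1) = (0 9 8 1 16 6 11 13 7 10 12 3)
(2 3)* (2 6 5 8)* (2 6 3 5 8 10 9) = (2 5 10 9)(6 8) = [0, 1, 5, 3, 4, 10, 8, 7, 6, 2, 9]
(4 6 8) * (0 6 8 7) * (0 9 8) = (0 6 7 9 8 4) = [6, 1, 2, 3, 0, 5, 7, 9, 4, 8]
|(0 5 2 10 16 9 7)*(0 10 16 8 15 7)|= |(0 5 2 16 9)(7 10 8 15)|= 20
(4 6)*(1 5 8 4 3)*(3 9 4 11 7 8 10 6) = (1 5 10 6 9 4 3)(7 8 11) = [0, 5, 2, 1, 3, 10, 9, 8, 11, 4, 6, 7]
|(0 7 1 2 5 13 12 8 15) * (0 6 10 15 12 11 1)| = 30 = |(0 7)(1 2 5 13 11)(6 10 15)(8 12)|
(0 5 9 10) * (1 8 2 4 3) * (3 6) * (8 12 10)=(0 5 9 8 2 4 6 3 1 12 10)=[5, 12, 4, 1, 6, 9, 3, 7, 2, 8, 0, 11, 10]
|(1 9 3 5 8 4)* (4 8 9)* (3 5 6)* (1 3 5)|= |(1 4 3 6 5 9)|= 6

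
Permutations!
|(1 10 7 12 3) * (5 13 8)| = 15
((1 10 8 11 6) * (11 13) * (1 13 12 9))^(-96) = ((1 10 8 12 9)(6 13 11))^(-96) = (13)(1 9 12 8 10)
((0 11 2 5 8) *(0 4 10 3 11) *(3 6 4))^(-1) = (2 11 3 8 5)(4 6 10)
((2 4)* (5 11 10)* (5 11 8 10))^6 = (5 10)(8 11)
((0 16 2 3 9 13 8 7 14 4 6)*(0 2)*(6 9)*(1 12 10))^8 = (16)(1 10 12)(2 6 3)(4 13 7)(8 14 9)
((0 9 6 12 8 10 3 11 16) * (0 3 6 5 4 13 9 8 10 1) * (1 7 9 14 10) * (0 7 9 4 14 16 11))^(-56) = (16)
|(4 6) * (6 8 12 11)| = |(4 8 12 11 6)| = 5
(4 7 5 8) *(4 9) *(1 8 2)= (1 8 9 4 7 5 2)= [0, 8, 1, 3, 7, 2, 6, 5, 9, 4]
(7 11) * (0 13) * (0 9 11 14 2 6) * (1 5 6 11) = [13, 5, 11, 3, 4, 6, 0, 14, 8, 1, 10, 7, 12, 9, 2] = (0 13 9 1 5 6)(2 11 7 14)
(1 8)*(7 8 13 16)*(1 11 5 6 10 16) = (1 13)(5 6 10 16 7 8 11) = [0, 13, 2, 3, 4, 6, 10, 8, 11, 9, 16, 5, 12, 1, 14, 15, 7]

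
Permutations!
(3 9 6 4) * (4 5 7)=(3 9 6 5 7 4)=[0, 1, 2, 9, 3, 7, 5, 4, 8, 6]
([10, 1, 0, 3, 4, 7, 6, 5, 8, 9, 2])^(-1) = [2, 1, 10, 3, 4, 7, 6, 5, 8, 9, 0]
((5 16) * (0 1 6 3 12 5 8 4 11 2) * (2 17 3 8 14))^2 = (0 6 4 17 12 16 2 1 8 11 3 5 14)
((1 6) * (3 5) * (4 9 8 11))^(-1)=((1 6)(3 5)(4 9 8 11))^(-1)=(1 6)(3 5)(4 11 8 9)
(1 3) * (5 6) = [0, 3, 2, 1, 4, 6, 5] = (1 3)(5 6)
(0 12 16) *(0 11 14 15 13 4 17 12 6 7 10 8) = [6, 1, 2, 3, 17, 5, 7, 10, 0, 9, 8, 14, 16, 4, 15, 13, 11, 12] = (0 6 7 10 8)(4 17 12 16 11 14 15 13)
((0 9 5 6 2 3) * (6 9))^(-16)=(9)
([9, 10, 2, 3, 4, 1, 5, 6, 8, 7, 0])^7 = [0, 1, 2, 3, 4, 5, 6, 7, 8, 9, 10]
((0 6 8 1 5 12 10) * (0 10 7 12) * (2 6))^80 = ((0 2 6 8 1 5)(7 12))^80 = (12)(0 6 1)(2 8 5)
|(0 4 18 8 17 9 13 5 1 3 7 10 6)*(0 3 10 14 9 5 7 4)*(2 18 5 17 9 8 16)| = |(1 10 6 3 4 5)(2 18 16)(7 14 8 9 13)| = 30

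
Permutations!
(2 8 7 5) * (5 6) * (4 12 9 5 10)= (2 8 7 6 10 4 12 9 5)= [0, 1, 8, 3, 12, 2, 10, 6, 7, 5, 4, 11, 9]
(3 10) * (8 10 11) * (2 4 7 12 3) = [0, 1, 4, 11, 7, 5, 6, 12, 10, 9, 2, 8, 3] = (2 4 7 12 3 11 8 10)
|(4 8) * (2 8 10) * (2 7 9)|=|(2 8 4 10 7 9)|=6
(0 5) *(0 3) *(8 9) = (0 5 3)(8 9) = [5, 1, 2, 0, 4, 3, 6, 7, 9, 8]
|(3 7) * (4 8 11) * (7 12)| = |(3 12 7)(4 8 11)| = 3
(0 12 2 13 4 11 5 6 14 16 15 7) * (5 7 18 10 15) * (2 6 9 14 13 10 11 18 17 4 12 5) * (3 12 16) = (0 5 9 14 3 12 6 13 16 2 10 15 17 4 18 11 7) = [5, 1, 10, 12, 18, 9, 13, 0, 8, 14, 15, 7, 6, 16, 3, 17, 2, 4, 11]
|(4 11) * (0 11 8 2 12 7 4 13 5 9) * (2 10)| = |(0 11 13 5 9)(2 12 7 4 8 10)| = 30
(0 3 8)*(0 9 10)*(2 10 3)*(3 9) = (0 2 10)(3 8) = [2, 1, 10, 8, 4, 5, 6, 7, 3, 9, 0]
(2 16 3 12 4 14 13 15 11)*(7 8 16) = (2 7 8 16 3 12 4 14 13 15 11) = [0, 1, 7, 12, 14, 5, 6, 8, 16, 9, 10, 2, 4, 15, 13, 11, 3]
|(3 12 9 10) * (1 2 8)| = |(1 2 8)(3 12 9 10)| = 12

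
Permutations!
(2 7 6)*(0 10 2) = (0 10 2 7 6) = [10, 1, 7, 3, 4, 5, 0, 6, 8, 9, 2]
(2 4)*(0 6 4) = (0 6 4 2) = [6, 1, 0, 3, 2, 5, 4]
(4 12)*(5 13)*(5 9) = (4 12)(5 13 9) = [0, 1, 2, 3, 12, 13, 6, 7, 8, 5, 10, 11, 4, 9]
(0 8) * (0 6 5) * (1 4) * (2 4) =[8, 2, 4, 3, 1, 0, 5, 7, 6] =(0 8 6 5)(1 2 4)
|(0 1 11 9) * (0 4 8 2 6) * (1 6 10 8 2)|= |(0 6)(1 11 9 4 2 10 8)|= 14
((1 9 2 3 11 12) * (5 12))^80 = (1 3 12 2 5 9 11)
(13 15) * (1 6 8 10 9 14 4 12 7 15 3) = [0, 6, 2, 1, 12, 5, 8, 15, 10, 14, 9, 11, 7, 3, 4, 13] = (1 6 8 10 9 14 4 12 7 15 13 3)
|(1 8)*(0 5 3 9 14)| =|(0 5 3 9 14)(1 8)| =10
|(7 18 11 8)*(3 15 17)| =|(3 15 17)(7 18 11 8)| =12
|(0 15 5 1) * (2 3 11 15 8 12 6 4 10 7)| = 13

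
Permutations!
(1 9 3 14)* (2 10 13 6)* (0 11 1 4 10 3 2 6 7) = (0 11 1 9 2 3 14 4 10 13 7) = [11, 9, 3, 14, 10, 5, 6, 0, 8, 2, 13, 1, 12, 7, 4]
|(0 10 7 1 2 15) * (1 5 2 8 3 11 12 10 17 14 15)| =|(0 17 14 15)(1 8 3 11 12 10 7 5 2)| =36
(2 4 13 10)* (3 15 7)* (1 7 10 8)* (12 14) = [0, 7, 4, 15, 13, 5, 6, 3, 1, 9, 2, 11, 14, 8, 12, 10] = (1 7 3 15 10 2 4 13 8)(12 14)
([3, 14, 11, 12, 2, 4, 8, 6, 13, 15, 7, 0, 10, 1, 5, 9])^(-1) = (0 11 2 4 5 14 1 13 8 6 7 10 12 3)(9 15)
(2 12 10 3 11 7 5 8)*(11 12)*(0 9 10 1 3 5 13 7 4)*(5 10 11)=[9, 3, 5, 12, 0, 8, 6, 13, 2, 11, 10, 4, 1, 7]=(0 9 11 4)(1 3 12)(2 5 8)(7 13)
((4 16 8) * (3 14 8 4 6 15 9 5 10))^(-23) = (3 14 8 6 15 9 5 10)(4 16)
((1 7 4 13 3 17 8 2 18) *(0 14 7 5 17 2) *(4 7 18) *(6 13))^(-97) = (0 14 18 1 5 17 8)(2 13 4 3 6)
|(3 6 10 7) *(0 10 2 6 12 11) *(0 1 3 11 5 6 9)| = 11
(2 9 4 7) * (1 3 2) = [0, 3, 9, 2, 7, 5, 6, 1, 8, 4] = (1 3 2 9 4 7)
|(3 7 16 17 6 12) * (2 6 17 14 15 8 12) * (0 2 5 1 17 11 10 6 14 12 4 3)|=|(0 2 14 15 8 4 3 7 16 12)(1 17 11 10 6 5)|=30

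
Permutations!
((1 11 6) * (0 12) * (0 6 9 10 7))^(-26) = (0 10 11 6)(1 12 7 9)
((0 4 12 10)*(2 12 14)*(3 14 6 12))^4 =(0 10 12 6 4)(2 3 14)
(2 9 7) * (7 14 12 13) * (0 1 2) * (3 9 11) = (0 1 2 11 3 9 14 12 13 7) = [1, 2, 11, 9, 4, 5, 6, 0, 8, 14, 10, 3, 13, 7, 12]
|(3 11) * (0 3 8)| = |(0 3 11 8)| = 4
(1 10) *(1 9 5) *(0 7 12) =(0 7 12)(1 10 9 5) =[7, 10, 2, 3, 4, 1, 6, 12, 8, 5, 9, 11, 0]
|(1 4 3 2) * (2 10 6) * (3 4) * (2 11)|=6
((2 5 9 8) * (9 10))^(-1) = ((2 5 10 9 8))^(-1) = (2 8 9 10 5)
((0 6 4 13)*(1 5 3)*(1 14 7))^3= (0 13 4 6)(1 14 5 7 3)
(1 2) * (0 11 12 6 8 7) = (0 11 12 6 8 7)(1 2) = [11, 2, 1, 3, 4, 5, 8, 0, 7, 9, 10, 12, 6]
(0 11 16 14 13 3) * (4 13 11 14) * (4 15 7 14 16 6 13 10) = (0 16 15 7 14 11 6 13 3)(4 10) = [16, 1, 2, 0, 10, 5, 13, 14, 8, 9, 4, 6, 12, 3, 11, 7, 15]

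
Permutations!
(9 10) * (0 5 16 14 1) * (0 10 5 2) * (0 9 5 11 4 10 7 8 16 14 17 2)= (1 7 8 16 17 2 9 11 4 10 5 14)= [0, 7, 9, 3, 10, 14, 6, 8, 16, 11, 5, 4, 12, 13, 1, 15, 17, 2]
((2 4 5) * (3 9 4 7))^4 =(2 4 3)(5 9 7)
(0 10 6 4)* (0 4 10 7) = [7, 1, 2, 3, 4, 5, 10, 0, 8, 9, 6] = (0 7)(6 10)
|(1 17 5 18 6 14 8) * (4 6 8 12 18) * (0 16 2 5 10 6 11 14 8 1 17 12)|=84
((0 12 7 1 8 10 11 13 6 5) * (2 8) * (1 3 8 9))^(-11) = ((0 12 7 3 8 10 11 13 6 5)(1 2 9))^(-11) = (0 5 6 13 11 10 8 3 7 12)(1 2 9)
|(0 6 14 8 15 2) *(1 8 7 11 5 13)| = |(0 6 14 7 11 5 13 1 8 15 2)| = 11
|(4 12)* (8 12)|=|(4 8 12)|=3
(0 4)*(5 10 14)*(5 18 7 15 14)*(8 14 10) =[4, 1, 2, 3, 0, 8, 6, 15, 14, 9, 5, 11, 12, 13, 18, 10, 16, 17, 7] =(0 4)(5 8 14 18 7 15 10)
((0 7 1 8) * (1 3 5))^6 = (8)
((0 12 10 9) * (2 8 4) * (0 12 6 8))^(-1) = (0 2 4 8 6)(9 10 12)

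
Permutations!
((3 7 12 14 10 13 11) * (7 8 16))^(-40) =(3 14 8 10 16 13 7 11 12) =((3 8 16 7 12 14 10 13 11))^(-40)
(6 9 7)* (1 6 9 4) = (1 6 4)(7 9) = [0, 6, 2, 3, 1, 5, 4, 9, 8, 7]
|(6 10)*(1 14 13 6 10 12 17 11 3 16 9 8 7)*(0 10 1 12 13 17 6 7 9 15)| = 36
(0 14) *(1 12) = (0 14)(1 12) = [14, 12, 2, 3, 4, 5, 6, 7, 8, 9, 10, 11, 1, 13, 0]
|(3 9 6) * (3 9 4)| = 2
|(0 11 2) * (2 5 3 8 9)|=|(0 11 5 3 8 9 2)|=7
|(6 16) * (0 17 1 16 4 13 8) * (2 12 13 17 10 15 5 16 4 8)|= |(0 10 15 5 16 6 8)(1 4 17)(2 12 13)|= 21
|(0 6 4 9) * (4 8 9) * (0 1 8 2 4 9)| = 7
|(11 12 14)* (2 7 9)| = |(2 7 9)(11 12 14)| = 3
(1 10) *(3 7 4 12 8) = (1 10)(3 7 4 12 8) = [0, 10, 2, 7, 12, 5, 6, 4, 3, 9, 1, 11, 8]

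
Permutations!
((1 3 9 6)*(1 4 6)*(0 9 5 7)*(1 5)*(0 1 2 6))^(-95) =((0 9 5 7 1 3 2 6 4))^(-95) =(0 1 4 7 6 5 2 9 3)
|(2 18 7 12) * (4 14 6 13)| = |(2 18 7 12)(4 14 6 13)| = 4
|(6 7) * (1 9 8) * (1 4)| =4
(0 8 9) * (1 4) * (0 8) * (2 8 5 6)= (1 4)(2 8 9 5 6)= [0, 4, 8, 3, 1, 6, 2, 7, 9, 5]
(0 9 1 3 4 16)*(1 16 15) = (0 9 16)(1 3 4 15) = [9, 3, 2, 4, 15, 5, 6, 7, 8, 16, 10, 11, 12, 13, 14, 1, 0]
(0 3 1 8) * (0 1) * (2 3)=(0 2 3)(1 8)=[2, 8, 3, 0, 4, 5, 6, 7, 1]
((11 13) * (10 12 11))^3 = (10 13 11 12)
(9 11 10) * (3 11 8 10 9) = (3 11 9 8 10) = [0, 1, 2, 11, 4, 5, 6, 7, 10, 8, 3, 9]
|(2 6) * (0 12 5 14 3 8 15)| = 14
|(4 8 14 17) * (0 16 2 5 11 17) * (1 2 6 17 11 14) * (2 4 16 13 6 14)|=|(0 13 6 17 16 14)(1 4 8)(2 5)|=6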